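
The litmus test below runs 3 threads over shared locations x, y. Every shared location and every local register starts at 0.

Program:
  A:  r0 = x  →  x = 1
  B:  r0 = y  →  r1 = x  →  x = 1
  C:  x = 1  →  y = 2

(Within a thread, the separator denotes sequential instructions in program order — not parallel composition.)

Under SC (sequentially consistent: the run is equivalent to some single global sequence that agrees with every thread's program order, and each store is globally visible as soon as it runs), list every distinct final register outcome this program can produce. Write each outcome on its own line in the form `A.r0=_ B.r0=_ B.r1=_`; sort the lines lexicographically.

outcome vector order: (A.r0,B.r0,B.r1)
|SC outcomes| = 6

A.r0=0 B.r0=0 B.r1=0
A.r0=0 B.r0=0 B.r1=1
A.r0=0 B.r0=2 B.r1=1
A.r0=1 B.r0=0 B.r1=0
A.r0=1 B.r0=0 B.r1=1
A.r0=1 B.r0=2 B.r1=1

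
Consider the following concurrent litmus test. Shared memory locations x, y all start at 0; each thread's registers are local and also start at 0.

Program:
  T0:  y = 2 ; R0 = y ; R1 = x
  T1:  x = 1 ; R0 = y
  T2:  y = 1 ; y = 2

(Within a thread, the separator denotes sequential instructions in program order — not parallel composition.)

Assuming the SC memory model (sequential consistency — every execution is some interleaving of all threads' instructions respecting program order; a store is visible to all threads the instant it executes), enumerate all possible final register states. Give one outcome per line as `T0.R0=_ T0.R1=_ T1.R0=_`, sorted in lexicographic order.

T0.R0=1 T0.R1=0 T1.R0=1
T0.R0=1 T0.R1=0 T1.R0=2
T0.R0=1 T0.R1=1 T1.R0=0
T0.R0=1 T0.R1=1 T1.R0=1
T0.R0=1 T0.R1=1 T1.R0=2
T0.R0=2 T0.R1=0 T1.R0=1
T0.R0=2 T0.R1=0 T1.R0=2
T0.R0=2 T0.R1=1 T1.R0=0
T0.R0=2 T0.R1=1 T1.R0=1
T0.R0=2 T0.R1=1 T1.R0=2

outcome vector order: (T0.R0,T0.R1,T1.R0)
|SC outcomes| = 10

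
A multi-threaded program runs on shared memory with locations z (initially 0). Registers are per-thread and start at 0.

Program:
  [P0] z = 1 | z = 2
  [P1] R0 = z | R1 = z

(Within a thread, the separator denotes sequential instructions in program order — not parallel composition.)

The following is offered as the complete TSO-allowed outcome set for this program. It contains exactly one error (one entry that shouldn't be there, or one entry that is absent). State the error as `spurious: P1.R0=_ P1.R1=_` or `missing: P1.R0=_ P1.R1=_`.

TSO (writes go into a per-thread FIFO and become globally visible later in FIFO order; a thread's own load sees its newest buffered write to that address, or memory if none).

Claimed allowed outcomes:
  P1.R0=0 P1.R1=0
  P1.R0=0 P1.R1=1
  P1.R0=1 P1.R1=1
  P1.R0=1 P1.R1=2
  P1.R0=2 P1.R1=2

outcome vector order: (P1.R0,P1.R1)
under TSO → 0/0, 0/1, 0/2, 1/1, 1/2, 2/2
TSO∖claimed = {0/2}

missing: P1.R0=0 P1.R1=2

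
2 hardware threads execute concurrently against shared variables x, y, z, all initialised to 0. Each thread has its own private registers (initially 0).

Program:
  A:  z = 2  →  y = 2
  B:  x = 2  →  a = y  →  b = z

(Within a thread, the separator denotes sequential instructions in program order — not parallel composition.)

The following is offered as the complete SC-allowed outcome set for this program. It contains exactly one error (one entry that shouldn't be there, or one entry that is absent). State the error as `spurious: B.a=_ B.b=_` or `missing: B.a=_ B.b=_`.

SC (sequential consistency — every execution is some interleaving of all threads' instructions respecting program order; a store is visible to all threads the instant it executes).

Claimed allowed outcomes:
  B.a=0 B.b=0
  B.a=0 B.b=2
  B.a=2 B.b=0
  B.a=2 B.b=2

spurious: B.a=2 B.b=0

outcome vector order: (B.a,B.b)
SC (3): <0 0> <0 2> <2 2>
claimed∖SC = {<2 0>}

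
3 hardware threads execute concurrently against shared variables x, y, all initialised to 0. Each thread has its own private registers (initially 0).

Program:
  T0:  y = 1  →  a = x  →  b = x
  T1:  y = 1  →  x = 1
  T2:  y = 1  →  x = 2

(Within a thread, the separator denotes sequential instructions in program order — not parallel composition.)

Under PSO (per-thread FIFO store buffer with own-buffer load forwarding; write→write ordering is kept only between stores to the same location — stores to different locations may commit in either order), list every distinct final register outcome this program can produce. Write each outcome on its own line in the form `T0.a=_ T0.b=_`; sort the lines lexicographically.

outcome vector order: (T0.a,T0.b)
|PSO outcomes| = 7

T0.a=0 T0.b=0
T0.a=0 T0.b=1
T0.a=0 T0.b=2
T0.a=1 T0.b=1
T0.a=1 T0.b=2
T0.a=2 T0.b=1
T0.a=2 T0.b=2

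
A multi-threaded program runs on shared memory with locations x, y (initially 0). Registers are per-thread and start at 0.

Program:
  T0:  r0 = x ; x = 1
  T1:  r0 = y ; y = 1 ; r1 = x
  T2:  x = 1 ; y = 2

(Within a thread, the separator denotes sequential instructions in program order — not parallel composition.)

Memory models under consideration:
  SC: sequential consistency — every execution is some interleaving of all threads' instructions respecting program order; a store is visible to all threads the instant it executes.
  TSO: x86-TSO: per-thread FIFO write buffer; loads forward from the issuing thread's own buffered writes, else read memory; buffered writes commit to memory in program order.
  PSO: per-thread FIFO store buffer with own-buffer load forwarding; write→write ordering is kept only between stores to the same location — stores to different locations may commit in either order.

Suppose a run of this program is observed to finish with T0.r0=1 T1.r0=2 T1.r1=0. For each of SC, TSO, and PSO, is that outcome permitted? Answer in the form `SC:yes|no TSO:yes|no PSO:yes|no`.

SC:no TSO:no PSO:yes

outcome vector order: (T0.r0,T1.r0,T1.r1)
SC: 6 outcomes — {<0 0 0>; <0 0 1>; <0 2 1>; <1 0 0>; <1 0 1>; <1 2 1>}
TSO: 6 outcomes — {<0 0 0>; <0 0 1>; <0 2 1>; <1 0 0>; <1 0 1>; <1 2 1>}
PSO: 8 outcomes — {<0 0 0>; <0 0 1>; <0 2 0>; <0 2 1>; <1 0 0>; <1 0 1>; <1 2 0>; <1 2 1>}
target <1 2 0> ∈ {PSO}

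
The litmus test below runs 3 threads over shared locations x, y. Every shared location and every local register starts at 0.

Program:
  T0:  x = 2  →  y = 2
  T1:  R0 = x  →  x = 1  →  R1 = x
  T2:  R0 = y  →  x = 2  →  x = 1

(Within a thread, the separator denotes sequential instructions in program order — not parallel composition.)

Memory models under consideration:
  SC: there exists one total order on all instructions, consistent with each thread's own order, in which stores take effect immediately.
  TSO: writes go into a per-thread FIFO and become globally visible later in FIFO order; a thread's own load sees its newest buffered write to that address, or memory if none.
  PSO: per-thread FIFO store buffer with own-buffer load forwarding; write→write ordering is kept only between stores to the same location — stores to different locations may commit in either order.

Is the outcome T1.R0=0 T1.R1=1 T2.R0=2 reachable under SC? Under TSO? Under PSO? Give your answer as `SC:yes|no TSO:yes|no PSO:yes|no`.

SC:yes TSO:yes PSO:yes

outcome vector order: (T1.R0,T1.R1,T2.R0)
SC: 11 outcomes — {(0,1,0); (0,1,2); (0,2,0); (0,2,2); (1,1,0); (1,1,2); (1,2,0); (2,1,0); (2,1,2); (2,2,0); (2,2,2)}
TSO: 11 outcomes — {(0,1,0); (0,1,2); (0,2,0); (0,2,2); (1,1,0); (1,1,2); (1,2,0); (2,1,0); (2,1,2); (2,2,0); (2,2,2)}
PSO: 12 outcomes — {(0,1,0); (0,1,2); (0,2,0); (0,2,2); (1,1,0); (1,1,2); (1,2,0); (1,2,2); (2,1,0); (2,1,2); (2,2,0); (2,2,2)}
target (0,1,2) ∈ {SC,TSO,PSO}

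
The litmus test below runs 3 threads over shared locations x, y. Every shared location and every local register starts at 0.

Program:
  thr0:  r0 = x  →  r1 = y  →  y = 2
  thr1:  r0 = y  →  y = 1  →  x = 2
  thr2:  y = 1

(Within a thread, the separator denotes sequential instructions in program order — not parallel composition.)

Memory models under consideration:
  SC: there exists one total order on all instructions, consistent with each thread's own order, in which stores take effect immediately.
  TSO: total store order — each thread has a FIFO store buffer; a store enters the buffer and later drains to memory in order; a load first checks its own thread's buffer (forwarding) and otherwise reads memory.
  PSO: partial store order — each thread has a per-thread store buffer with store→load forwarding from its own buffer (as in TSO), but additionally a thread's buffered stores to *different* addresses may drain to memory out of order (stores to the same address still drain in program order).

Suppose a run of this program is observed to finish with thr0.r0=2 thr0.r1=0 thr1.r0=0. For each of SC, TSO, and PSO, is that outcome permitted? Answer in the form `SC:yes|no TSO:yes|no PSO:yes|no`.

outcome vector order: (thr0.r0,thr0.r1,thr1.r0)
SC (8): 000 001 002 010 011 012 210 211
TSO (8): 000 001 002 010 011 012 210 211
PSO (9): 000 001 002 010 011 012 200 210 211
target 200 ∈ {PSO}

SC:no TSO:no PSO:yes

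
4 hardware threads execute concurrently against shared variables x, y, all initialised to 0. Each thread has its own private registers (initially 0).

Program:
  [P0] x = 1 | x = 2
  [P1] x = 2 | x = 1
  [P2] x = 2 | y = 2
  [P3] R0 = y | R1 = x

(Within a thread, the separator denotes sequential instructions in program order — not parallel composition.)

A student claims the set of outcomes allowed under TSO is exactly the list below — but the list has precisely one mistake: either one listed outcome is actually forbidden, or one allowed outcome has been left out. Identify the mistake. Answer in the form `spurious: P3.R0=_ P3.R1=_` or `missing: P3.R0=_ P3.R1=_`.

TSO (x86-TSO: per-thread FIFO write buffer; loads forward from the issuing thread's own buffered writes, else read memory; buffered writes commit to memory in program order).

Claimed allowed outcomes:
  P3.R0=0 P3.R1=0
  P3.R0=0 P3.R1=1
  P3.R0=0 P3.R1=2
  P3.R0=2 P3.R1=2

outcome vector order: (P3.R0,P3.R1)
TSO (5): (0,0) (0,1) (0,2) (2,1) (2,2)
TSO∖claimed = {(2,1)}

missing: P3.R0=2 P3.R1=1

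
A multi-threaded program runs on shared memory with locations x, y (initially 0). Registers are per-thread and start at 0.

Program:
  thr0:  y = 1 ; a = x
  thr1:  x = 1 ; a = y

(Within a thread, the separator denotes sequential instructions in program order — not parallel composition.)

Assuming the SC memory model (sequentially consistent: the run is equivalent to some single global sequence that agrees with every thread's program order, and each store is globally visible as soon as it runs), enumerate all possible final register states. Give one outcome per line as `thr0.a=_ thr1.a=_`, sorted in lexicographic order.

outcome vector order: (thr0.a,thr1.a)
|SC outcomes| = 3

thr0.a=0 thr1.a=1
thr0.a=1 thr1.a=0
thr0.a=1 thr1.a=1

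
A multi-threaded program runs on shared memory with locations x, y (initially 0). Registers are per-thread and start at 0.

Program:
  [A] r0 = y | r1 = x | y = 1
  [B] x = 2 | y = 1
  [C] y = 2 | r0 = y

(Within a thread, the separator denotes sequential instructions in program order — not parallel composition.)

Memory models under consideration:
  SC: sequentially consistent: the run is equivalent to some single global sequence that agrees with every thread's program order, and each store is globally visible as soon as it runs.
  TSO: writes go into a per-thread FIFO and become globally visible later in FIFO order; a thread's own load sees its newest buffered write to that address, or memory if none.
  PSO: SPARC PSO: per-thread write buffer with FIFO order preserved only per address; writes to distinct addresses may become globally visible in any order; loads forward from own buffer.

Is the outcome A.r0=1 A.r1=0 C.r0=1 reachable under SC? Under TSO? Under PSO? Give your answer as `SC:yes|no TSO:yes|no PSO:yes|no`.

outcome vector order: (A.r0,A.r1,C.r0)
SC (10): 0/0/1 0/0/2 0/2/1 0/2/2 1/2/1 1/2/2 2/0/1 2/0/2 2/2/1 2/2/2
TSO (10): 0/0/1 0/0/2 0/2/1 0/2/2 1/2/1 1/2/2 2/0/1 2/0/2 2/2/1 2/2/2
PSO (12): 0/0/1 0/0/2 0/2/1 0/2/2 1/0/1 1/0/2 1/2/1 1/2/2 2/0/1 2/0/2 2/2/1 2/2/2
target 1/0/1 ∈ {PSO}

SC:no TSO:no PSO:yes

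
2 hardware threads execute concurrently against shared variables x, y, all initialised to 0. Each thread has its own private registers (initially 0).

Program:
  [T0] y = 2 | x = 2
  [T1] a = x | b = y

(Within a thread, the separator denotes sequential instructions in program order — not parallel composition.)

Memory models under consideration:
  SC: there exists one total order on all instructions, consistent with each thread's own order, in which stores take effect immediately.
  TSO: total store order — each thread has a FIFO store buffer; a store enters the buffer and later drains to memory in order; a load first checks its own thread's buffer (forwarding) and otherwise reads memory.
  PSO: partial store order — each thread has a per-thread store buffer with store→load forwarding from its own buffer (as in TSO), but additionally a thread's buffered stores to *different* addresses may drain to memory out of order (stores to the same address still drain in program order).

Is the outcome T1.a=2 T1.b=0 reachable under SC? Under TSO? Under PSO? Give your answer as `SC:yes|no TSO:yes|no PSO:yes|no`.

outcome vector order: (T1.a,T1.b)
[SC] allowed = {00 02 22}
[TSO] allowed = {00 02 22}
[PSO] allowed = {00 02 20 22}
target 20 ∈ {PSO}

SC:no TSO:no PSO:yes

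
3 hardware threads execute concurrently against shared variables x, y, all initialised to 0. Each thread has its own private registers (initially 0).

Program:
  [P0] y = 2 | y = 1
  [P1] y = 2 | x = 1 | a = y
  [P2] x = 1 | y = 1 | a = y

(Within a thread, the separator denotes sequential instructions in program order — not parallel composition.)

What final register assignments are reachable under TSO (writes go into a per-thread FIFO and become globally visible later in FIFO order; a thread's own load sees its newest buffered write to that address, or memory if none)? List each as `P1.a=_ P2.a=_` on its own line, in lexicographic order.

P1.a=1 P2.a=1
P1.a=1 P2.a=2
P1.a=2 P2.a=1
P1.a=2 P2.a=2

outcome vector order: (P1.a,P2.a)
|TSO outcomes| = 4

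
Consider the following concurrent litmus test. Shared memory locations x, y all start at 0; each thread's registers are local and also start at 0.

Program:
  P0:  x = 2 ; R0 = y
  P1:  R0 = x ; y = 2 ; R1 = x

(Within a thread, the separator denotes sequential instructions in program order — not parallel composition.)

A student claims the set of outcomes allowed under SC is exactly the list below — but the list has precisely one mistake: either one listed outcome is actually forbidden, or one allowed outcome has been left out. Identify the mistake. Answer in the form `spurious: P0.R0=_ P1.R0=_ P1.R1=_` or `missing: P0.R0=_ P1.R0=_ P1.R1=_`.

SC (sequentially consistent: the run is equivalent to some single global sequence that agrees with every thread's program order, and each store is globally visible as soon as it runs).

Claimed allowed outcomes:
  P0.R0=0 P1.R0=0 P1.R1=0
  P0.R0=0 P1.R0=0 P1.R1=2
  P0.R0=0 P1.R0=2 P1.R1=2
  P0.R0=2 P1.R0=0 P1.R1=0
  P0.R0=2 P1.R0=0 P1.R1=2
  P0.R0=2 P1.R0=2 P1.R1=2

outcome vector order: (P0.R0,P1.R0,P1.R1)
SC (5): 002, 022, 200, 202, 222
claimed∖SC = {000}

spurious: P0.R0=0 P1.R0=0 P1.R1=0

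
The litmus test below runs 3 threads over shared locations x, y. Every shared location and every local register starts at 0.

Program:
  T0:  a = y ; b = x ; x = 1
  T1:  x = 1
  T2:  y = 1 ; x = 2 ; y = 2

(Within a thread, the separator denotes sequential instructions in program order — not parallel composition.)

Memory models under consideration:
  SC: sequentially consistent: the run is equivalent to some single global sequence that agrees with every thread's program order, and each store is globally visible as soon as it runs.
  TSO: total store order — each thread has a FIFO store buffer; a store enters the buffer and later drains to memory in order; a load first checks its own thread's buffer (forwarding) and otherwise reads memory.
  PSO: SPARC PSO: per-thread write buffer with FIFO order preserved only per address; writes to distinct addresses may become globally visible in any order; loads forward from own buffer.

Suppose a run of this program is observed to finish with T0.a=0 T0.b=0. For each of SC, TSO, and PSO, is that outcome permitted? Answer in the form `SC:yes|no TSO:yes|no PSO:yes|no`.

outcome vector order: (T0.a,T0.b)
SC: 8 outcomes — {<0 0>; <0 1>; <0 2>; <1 0>; <1 1>; <1 2>; <2 1>; <2 2>}
TSO: 8 outcomes — {<0 0>; <0 1>; <0 2>; <1 0>; <1 1>; <1 2>; <2 1>; <2 2>}
PSO: 9 outcomes — {<0 0>; <0 1>; <0 2>; <1 0>; <1 1>; <1 2>; <2 0>; <2 1>; <2 2>}
target <0 0> ∈ {SC,TSO,PSO}

SC:yes TSO:yes PSO:yes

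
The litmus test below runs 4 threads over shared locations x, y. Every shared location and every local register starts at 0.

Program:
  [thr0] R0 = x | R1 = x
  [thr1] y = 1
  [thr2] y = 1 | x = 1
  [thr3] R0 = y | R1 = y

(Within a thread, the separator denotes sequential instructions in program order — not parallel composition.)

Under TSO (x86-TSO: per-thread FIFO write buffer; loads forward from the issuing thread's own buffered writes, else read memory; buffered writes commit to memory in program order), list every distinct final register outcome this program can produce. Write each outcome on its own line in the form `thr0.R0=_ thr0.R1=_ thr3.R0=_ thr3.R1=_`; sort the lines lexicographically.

thr0.R0=0 thr0.R1=0 thr3.R0=0 thr3.R1=0
thr0.R0=0 thr0.R1=0 thr3.R0=0 thr3.R1=1
thr0.R0=0 thr0.R1=0 thr3.R0=1 thr3.R1=1
thr0.R0=0 thr0.R1=1 thr3.R0=0 thr3.R1=0
thr0.R0=0 thr0.R1=1 thr3.R0=0 thr3.R1=1
thr0.R0=0 thr0.R1=1 thr3.R0=1 thr3.R1=1
thr0.R0=1 thr0.R1=1 thr3.R0=0 thr3.R1=0
thr0.R0=1 thr0.R1=1 thr3.R0=0 thr3.R1=1
thr0.R0=1 thr0.R1=1 thr3.R0=1 thr3.R1=1

outcome vector order: (thr0.R0,thr0.R1,thr3.R0,thr3.R1)
|TSO outcomes| = 9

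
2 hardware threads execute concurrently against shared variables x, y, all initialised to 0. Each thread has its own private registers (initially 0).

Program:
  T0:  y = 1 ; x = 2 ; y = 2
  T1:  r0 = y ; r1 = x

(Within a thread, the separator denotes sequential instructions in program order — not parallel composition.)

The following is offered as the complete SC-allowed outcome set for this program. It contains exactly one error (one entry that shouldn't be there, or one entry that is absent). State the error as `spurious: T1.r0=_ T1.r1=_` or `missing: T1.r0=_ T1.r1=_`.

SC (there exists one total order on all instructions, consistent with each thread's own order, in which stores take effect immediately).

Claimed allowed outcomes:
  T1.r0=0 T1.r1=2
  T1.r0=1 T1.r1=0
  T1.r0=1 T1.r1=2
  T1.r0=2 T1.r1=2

missing: T1.r0=0 T1.r1=0

outcome vector order: (T1.r0,T1.r1)
under SC → 0/0, 0/2, 1/0, 1/2, 2/2
SC∖claimed = {0/0}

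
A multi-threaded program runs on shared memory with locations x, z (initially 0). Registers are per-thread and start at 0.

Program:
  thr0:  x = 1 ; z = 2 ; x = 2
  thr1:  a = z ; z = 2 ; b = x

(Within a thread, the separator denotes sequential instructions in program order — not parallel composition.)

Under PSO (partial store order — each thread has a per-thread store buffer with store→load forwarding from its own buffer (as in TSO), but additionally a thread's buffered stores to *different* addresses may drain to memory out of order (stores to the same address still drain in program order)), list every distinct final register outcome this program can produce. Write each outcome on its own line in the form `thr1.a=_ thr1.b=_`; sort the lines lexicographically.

outcome vector order: (thr1.a,thr1.b)
|PSO outcomes| = 6

thr1.a=0 thr1.b=0
thr1.a=0 thr1.b=1
thr1.a=0 thr1.b=2
thr1.a=2 thr1.b=0
thr1.a=2 thr1.b=1
thr1.a=2 thr1.b=2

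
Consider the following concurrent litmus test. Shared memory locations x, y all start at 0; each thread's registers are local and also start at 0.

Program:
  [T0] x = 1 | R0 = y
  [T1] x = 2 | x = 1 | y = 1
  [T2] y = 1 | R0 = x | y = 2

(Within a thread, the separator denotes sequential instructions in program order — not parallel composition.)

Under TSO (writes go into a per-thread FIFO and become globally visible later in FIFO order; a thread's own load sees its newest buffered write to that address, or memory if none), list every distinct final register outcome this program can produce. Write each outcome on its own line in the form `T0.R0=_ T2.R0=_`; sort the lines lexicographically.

outcome vector order: (T0.R0,T2.R0)
|TSO outcomes| = 9

T0.R0=0 T2.R0=0
T0.R0=0 T2.R0=1
T0.R0=0 T2.R0=2
T0.R0=1 T2.R0=0
T0.R0=1 T2.R0=1
T0.R0=1 T2.R0=2
T0.R0=2 T2.R0=0
T0.R0=2 T2.R0=1
T0.R0=2 T2.R0=2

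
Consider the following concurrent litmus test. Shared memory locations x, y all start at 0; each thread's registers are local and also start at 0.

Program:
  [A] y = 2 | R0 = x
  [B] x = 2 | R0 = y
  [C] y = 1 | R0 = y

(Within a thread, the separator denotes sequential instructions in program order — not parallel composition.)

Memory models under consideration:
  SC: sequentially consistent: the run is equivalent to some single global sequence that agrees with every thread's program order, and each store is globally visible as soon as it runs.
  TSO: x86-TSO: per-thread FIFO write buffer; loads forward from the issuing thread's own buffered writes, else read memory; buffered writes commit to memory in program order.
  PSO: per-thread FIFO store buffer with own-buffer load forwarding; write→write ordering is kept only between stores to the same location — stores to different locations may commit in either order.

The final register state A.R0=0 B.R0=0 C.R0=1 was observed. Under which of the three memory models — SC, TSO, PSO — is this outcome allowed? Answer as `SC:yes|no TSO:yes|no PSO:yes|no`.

outcome vector order: (A.R0,B.R0,C.R0)
SC: 9 outcomes — {(0,1,1), (0,2,1), (0,2,2), (2,0,1), (2,0,2), (2,1,1), (2,1,2), (2,2,1), (2,2,2)}
TSO: 12 outcomes — {(0,0,1), (0,0,2), (0,1,1), (0,1,2), (0,2,1), (0,2,2), (2,0,1), (2,0,2), (2,1,1), (2,1,2), (2,2,1), (2,2,2)}
PSO: 12 outcomes — {(0,0,1), (0,0,2), (0,1,1), (0,1,2), (0,2,1), (0,2,2), (2,0,1), (2,0,2), (2,1,1), (2,1,2), (2,2,1), (2,2,2)}
target (0,0,1) ∈ {TSO,PSO}

SC:no TSO:yes PSO:yes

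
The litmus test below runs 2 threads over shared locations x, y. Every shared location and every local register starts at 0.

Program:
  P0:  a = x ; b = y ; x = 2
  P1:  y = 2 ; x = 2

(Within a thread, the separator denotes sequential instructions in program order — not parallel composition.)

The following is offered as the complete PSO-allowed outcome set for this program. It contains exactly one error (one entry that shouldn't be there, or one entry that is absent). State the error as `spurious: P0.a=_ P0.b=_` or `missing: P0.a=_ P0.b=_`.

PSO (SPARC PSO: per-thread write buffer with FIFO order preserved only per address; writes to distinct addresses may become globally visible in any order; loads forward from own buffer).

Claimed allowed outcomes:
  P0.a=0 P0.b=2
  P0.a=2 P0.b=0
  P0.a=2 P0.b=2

missing: P0.a=0 P0.b=0

outcome vector order: (P0.a,P0.b)
PSO: 4 outcomes — {<0 0>; <0 2>; <2 0>; <2 2>}
PSO∖claimed = {<0 0>}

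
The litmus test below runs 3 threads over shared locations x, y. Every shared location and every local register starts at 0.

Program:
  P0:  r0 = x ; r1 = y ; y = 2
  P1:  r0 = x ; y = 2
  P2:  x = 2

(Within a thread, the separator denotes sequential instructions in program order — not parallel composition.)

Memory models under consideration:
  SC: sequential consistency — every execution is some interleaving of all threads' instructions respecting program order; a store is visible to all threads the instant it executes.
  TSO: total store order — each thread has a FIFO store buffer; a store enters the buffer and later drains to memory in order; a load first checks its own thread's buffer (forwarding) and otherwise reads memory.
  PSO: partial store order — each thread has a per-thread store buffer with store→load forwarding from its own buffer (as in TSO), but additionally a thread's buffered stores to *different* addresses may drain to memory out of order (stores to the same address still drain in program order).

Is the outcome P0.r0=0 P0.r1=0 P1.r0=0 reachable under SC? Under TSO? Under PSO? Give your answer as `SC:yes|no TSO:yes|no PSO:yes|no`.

SC:yes TSO:yes PSO:yes

outcome vector order: (P0.r0,P0.r1,P1.r0)
SC (8): 0/0/0; 0/0/2; 0/2/0; 0/2/2; 2/0/0; 2/0/2; 2/2/0; 2/2/2
TSO (8): 0/0/0; 0/0/2; 0/2/0; 0/2/2; 2/0/0; 2/0/2; 2/2/0; 2/2/2
PSO (8): 0/0/0; 0/0/2; 0/2/0; 0/2/2; 2/0/0; 2/0/2; 2/2/0; 2/2/2
target 0/0/0 ∈ {SC,TSO,PSO}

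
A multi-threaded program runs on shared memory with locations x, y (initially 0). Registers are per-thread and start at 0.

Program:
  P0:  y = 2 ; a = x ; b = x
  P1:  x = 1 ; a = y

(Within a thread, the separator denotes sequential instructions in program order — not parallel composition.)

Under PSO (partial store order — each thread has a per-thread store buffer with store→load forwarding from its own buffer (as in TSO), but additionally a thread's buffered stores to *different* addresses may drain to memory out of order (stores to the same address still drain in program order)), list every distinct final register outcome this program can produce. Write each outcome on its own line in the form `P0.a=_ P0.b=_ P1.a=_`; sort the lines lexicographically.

outcome vector order: (P0.a,P0.b,P1.a)
|PSO outcomes| = 6

P0.a=0 P0.b=0 P1.a=0
P0.a=0 P0.b=0 P1.a=2
P0.a=0 P0.b=1 P1.a=0
P0.a=0 P0.b=1 P1.a=2
P0.a=1 P0.b=1 P1.a=0
P0.a=1 P0.b=1 P1.a=2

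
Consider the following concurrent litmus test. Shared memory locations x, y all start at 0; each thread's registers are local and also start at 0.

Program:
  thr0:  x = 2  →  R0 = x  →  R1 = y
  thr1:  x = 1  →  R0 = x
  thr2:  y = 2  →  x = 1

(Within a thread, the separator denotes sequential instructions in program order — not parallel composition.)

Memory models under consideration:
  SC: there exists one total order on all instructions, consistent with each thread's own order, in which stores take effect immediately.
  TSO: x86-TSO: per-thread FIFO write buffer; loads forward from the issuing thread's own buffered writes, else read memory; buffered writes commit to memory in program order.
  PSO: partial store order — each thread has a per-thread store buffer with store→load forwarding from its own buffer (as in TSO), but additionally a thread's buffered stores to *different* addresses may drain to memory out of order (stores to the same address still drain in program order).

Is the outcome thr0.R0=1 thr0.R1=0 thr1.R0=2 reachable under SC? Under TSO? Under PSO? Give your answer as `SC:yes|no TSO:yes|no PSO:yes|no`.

SC:no TSO:no PSO:yes

outcome vector order: (thr0.R0,thr0.R1,thr1.R0)
SC (7): <1 0 1>; <1 2 1>; <1 2 2>; <2 0 1>; <2 0 2>; <2 2 1>; <2 2 2>
TSO (7): <1 0 1>; <1 2 1>; <1 2 2>; <2 0 1>; <2 0 2>; <2 2 1>; <2 2 2>
PSO (8): <1 0 1>; <1 0 2>; <1 2 1>; <1 2 2>; <2 0 1>; <2 0 2>; <2 2 1>; <2 2 2>
target <1 0 2> ∈ {PSO}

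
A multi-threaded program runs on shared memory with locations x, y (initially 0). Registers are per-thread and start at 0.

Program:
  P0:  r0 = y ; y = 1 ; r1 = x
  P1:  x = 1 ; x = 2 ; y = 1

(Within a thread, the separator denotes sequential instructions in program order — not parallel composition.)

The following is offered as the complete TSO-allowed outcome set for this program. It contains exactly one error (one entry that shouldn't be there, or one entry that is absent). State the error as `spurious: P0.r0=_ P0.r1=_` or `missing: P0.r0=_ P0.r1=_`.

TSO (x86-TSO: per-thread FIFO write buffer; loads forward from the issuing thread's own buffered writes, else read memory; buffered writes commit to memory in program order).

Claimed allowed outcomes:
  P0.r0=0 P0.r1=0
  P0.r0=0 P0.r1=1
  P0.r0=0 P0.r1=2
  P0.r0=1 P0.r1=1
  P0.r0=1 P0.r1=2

spurious: P0.r0=1 P0.r1=1

outcome vector order: (P0.r0,P0.r1)
under TSO → 00, 01, 02, 12
claimed∖TSO = {11}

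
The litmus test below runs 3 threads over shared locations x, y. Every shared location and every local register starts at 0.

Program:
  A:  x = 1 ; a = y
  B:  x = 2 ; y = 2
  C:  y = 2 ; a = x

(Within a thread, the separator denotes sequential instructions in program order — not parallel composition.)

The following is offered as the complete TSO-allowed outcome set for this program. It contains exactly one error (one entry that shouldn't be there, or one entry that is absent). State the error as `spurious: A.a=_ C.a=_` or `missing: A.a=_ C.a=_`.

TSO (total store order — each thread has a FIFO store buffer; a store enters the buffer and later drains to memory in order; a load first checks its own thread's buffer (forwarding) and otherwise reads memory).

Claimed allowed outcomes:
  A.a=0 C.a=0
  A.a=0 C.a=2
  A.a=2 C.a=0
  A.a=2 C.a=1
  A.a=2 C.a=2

missing: A.a=0 C.a=1

outcome vector order: (A.a,C.a)
TSO (6): <0 0>; <0 1>; <0 2>; <2 0>; <2 1>; <2 2>
TSO∖claimed = {<0 1>}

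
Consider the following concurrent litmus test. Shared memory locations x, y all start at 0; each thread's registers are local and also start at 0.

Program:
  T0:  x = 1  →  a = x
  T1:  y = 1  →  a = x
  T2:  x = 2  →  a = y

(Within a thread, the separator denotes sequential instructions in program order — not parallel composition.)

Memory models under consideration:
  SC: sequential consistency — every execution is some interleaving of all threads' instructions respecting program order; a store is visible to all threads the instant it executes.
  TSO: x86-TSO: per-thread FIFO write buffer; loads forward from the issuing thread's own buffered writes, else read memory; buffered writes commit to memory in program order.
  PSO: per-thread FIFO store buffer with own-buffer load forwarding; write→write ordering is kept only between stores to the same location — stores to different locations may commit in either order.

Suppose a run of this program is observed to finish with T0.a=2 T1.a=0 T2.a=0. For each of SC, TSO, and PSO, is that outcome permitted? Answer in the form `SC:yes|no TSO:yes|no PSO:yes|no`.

SC:no TSO:yes PSO:yes

outcome vector order: (T0.a,T1.a,T2.a)
SC: 9 outcomes — {1/0/1, 1/1/0, 1/1/1, 1/2/0, 1/2/1, 2/0/1, 2/1/1, 2/2/0, 2/2/1}
TSO: 12 outcomes — {1/0/0, 1/0/1, 1/1/0, 1/1/1, 1/2/0, 1/2/1, 2/0/0, 2/0/1, 2/1/0, 2/1/1, 2/2/0, 2/2/1}
PSO: 12 outcomes — {1/0/0, 1/0/1, 1/1/0, 1/1/1, 1/2/0, 1/2/1, 2/0/0, 2/0/1, 2/1/0, 2/1/1, 2/2/0, 2/2/1}
target 2/0/0 ∈ {TSO,PSO}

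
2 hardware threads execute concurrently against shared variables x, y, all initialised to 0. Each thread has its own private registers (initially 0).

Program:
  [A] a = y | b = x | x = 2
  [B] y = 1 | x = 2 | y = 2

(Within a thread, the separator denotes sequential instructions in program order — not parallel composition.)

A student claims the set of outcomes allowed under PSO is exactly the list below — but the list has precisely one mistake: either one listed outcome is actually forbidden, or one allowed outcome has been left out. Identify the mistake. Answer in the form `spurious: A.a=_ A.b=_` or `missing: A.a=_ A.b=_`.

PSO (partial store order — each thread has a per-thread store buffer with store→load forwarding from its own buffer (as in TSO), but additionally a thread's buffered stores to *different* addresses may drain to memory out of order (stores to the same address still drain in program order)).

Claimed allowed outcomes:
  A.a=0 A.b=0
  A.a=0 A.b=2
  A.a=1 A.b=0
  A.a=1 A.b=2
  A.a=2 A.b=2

outcome vector order: (A.a,A.b)
PSO (6): 00, 02, 10, 12, 20, 22
PSO∖claimed = {20}

missing: A.a=2 A.b=0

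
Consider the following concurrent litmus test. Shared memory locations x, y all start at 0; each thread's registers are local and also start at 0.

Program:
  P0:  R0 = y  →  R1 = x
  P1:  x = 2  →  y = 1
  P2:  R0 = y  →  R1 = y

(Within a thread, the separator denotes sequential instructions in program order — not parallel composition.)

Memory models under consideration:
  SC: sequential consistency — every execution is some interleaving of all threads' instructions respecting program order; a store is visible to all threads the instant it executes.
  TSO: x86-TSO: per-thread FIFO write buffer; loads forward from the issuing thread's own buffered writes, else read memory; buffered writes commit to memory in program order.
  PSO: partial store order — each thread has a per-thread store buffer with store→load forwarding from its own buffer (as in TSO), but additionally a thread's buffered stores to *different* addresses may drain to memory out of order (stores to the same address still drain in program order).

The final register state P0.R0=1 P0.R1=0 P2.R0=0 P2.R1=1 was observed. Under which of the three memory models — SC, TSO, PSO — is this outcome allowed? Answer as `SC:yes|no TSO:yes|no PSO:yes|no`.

outcome vector order: (P0.R0,P0.R1,P2.R0,P2.R1)
SC (9): 0/0/0/0; 0/0/0/1; 0/0/1/1; 0/2/0/0; 0/2/0/1; 0/2/1/1; 1/2/0/0; 1/2/0/1; 1/2/1/1
TSO (9): 0/0/0/0; 0/0/0/1; 0/0/1/1; 0/2/0/0; 0/2/0/1; 0/2/1/1; 1/2/0/0; 1/2/0/1; 1/2/1/1
PSO (12): 0/0/0/0; 0/0/0/1; 0/0/1/1; 0/2/0/0; 0/2/0/1; 0/2/1/1; 1/0/0/0; 1/0/0/1; 1/0/1/1; 1/2/0/0; 1/2/0/1; 1/2/1/1
target 1/0/0/1 ∈ {PSO}

SC:no TSO:no PSO:yes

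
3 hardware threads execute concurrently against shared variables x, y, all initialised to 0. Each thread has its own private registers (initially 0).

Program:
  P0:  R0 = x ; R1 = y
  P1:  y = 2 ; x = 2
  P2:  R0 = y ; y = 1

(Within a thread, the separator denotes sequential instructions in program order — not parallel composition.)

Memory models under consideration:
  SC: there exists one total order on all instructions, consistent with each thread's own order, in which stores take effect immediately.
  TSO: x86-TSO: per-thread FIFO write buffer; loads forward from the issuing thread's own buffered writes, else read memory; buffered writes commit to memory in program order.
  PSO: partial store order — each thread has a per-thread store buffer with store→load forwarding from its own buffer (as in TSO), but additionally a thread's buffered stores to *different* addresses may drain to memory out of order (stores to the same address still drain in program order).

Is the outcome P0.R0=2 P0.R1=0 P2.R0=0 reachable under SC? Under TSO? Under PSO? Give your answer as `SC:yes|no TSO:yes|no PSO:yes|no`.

outcome vector order: (P0.R0,P0.R1,P2.R0)
[SC] allowed = {000, 002, 010, 012, 020, 022, 210, 212, 220, 222}
[TSO] allowed = {000, 002, 010, 012, 020, 022, 210, 212, 220, 222}
[PSO] allowed = {000, 002, 010, 012, 020, 022, 200, 202, 210, 212, 220, 222}
target 200 ∈ {PSO}

SC:no TSO:no PSO:yes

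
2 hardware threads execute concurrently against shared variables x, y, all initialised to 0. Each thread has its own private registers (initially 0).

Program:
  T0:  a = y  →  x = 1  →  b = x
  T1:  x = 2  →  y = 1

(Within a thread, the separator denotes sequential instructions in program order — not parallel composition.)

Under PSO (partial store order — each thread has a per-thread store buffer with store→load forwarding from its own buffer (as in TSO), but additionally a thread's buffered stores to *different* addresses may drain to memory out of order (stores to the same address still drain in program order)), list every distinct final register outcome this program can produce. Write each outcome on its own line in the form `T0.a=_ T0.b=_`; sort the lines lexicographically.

T0.a=0 T0.b=1
T0.a=0 T0.b=2
T0.a=1 T0.b=1
T0.a=1 T0.b=2

outcome vector order: (T0.a,T0.b)
|PSO outcomes| = 4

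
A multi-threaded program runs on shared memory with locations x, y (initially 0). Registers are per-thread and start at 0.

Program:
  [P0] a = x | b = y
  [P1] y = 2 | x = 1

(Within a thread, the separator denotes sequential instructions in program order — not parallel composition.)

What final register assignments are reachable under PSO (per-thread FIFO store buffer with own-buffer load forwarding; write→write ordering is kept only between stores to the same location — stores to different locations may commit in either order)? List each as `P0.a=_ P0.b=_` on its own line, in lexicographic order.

P0.a=0 P0.b=0
P0.a=0 P0.b=2
P0.a=1 P0.b=0
P0.a=1 P0.b=2

outcome vector order: (P0.a,P0.b)
|PSO outcomes| = 4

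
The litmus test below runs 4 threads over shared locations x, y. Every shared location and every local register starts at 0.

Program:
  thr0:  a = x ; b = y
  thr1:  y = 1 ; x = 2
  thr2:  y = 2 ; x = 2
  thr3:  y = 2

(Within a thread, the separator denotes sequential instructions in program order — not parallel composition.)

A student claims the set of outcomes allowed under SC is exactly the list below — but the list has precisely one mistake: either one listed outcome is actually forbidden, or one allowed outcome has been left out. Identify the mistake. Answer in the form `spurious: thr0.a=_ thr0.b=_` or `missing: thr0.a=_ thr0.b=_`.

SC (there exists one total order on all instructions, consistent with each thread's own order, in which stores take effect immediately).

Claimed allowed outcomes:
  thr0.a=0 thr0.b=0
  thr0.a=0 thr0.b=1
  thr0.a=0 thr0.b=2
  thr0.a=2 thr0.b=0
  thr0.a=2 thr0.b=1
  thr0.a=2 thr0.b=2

spurious: thr0.a=2 thr0.b=0

outcome vector order: (thr0.a,thr0.b)
SC: 5 outcomes — {<0 0> <0 1> <0 2> <2 1> <2 2>}
claimed∖SC = {<2 0>}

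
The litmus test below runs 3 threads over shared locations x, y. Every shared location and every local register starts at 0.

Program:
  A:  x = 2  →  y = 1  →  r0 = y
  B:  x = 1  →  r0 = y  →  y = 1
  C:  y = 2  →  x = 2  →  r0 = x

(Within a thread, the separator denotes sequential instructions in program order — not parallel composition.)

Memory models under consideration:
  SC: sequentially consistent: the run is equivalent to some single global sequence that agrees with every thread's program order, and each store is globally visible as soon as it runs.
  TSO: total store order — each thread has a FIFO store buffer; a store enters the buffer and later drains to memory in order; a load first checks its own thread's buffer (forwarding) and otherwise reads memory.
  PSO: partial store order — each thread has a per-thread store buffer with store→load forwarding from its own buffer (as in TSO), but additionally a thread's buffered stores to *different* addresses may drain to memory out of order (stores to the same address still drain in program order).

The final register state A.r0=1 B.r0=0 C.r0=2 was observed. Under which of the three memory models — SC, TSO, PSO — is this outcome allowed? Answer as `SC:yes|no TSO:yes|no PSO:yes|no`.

SC:yes TSO:yes PSO:yes

outcome vector order: (A.r0,B.r0,C.r0)
under SC → 1/0/2 1/1/1 1/1/2 1/2/1 1/2/2 2/0/2 2/1/2 2/2/1 2/2/2
under TSO → 1/0/1 1/0/2 1/1/1 1/1/2 1/2/1 1/2/2 2/0/1 2/0/2 2/1/1 2/1/2 2/2/1 2/2/2
under PSO → 1/0/1 1/0/2 1/1/1 1/1/2 1/2/1 1/2/2 2/0/1 2/0/2 2/1/1 2/1/2 2/2/1 2/2/2
target 1/0/2 ∈ {SC,TSO,PSO}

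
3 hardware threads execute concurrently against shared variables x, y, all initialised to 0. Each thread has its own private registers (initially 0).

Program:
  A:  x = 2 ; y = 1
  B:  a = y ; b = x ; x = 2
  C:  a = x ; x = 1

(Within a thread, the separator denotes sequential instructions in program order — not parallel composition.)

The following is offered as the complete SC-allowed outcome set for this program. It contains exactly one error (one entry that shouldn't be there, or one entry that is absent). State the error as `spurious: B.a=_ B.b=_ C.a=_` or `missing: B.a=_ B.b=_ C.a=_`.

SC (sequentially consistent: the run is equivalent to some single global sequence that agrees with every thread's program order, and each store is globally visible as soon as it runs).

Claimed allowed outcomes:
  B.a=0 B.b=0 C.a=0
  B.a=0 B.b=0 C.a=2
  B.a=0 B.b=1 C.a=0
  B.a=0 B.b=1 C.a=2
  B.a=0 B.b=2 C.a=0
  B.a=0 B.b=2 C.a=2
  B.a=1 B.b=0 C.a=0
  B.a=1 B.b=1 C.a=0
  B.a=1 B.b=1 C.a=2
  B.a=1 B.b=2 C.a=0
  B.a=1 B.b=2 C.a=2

outcome vector order: (B.a,B.b,C.a)
under SC → (0,0,0), (0,0,2), (0,1,0), (0,1,2), (0,2,0), (0,2,2), (1,1,0), (1,1,2), (1,2,0), (1,2,2)
claimed∖SC = {(1,0,0)}

spurious: B.a=1 B.b=0 C.a=0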